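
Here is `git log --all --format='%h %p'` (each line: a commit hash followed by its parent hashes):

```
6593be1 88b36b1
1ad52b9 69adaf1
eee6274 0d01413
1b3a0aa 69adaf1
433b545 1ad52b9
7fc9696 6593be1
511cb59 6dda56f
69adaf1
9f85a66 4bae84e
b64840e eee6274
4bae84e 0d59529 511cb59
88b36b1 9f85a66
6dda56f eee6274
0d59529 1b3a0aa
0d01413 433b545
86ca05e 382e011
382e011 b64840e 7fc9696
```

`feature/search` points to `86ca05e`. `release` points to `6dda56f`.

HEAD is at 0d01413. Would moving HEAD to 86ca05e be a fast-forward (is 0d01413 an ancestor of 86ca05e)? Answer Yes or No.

A fast-forward from 0d01413 to 86ca05e is possible iff 0d01413 is an ancestor of 86ca05e.
Ancestors of 86ca05e: {0d01413, 0d59529, 1ad52b9, 1b3a0aa, 382e011, 433b545, 4bae84e, 511cb59, 6593be1, 69adaf1, 6dda56f, 7fc9696, 86ca05e, 88b36b1, 9f85a66, b64840e, eee6274}.
0d01413 is among them, so fast-forward is possible.

Yes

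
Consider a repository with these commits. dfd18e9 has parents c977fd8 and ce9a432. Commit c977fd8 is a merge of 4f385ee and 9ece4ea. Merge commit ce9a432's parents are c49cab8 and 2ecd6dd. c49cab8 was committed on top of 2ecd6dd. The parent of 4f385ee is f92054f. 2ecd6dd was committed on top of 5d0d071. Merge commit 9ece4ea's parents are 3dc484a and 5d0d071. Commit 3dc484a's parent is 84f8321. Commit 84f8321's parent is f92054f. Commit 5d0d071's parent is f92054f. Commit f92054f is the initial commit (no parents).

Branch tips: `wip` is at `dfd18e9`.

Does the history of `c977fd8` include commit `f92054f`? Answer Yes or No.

Yes

Ancestors of c977fd8 (commits reachable by following parents): {3dc484a, 4f385ee, 5d0d071, 84f8321, 9ece4ea, c977fd8, f92054f}.
f92054f is in that set, so it is an ancestor of c977fd8.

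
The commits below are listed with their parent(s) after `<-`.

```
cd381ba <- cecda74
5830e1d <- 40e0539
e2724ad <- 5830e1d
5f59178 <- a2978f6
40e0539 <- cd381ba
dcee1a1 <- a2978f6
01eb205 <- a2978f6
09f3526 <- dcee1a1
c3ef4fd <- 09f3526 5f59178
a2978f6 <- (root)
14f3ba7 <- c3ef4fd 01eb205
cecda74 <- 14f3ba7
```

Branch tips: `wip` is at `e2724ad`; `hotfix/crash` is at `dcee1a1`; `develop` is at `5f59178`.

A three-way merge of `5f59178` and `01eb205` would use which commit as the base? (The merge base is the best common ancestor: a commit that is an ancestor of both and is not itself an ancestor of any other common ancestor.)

a2978f6

Ancestors of 5f59178: {5f59178, a2978f6}.
Ancestors of 01eb205: {01eb205, a2978f6}.
Common ancestors: {a2978f6}.
The only common ancestor is a2978f6, so it is the merge base.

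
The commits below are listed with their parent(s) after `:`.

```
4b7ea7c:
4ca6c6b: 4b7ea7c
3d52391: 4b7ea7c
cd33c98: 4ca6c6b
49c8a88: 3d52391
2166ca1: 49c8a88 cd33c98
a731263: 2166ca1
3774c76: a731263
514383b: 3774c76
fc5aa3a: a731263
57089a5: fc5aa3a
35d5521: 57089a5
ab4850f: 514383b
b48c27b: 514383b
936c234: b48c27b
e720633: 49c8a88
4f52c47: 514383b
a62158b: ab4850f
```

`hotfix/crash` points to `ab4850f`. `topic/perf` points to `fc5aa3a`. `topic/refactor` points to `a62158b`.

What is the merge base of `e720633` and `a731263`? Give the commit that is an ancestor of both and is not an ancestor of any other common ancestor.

49c8a88

Ancestors of e720633: {3d52391, 49c8a88, 4b7ea7c, e720633}.
Ancestors of a731263: {2166ca1, 3d52391, 49c8a88, 4b7ea7c, 4ca6c6b, a731263, cd33c98}.
Common ancestors: {3d52391, 49c8a88, 4b7ea7c}.
Among these, 49c8a88 is not an ancestor of any other common ancestor — it is the merge base.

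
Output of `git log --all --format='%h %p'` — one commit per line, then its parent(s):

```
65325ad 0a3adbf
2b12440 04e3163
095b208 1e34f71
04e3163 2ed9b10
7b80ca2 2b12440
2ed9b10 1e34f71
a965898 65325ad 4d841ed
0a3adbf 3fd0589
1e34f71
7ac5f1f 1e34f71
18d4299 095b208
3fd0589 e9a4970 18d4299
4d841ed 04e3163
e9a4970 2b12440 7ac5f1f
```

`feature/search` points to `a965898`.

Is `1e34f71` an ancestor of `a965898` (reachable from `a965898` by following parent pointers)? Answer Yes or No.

Yes

Ancestors of a965898 (commits reachable by following parents): {04e3163, 095b208, 0a3adbf, 18d4299, 1e34f71, 2b12440, 2ed9b10, 3fd0589, 4d841ed, 65325ad, 7ac5f1f, a965898, e9a4970}.
1e34f71 is in that set, so it is an ancestor of a965898.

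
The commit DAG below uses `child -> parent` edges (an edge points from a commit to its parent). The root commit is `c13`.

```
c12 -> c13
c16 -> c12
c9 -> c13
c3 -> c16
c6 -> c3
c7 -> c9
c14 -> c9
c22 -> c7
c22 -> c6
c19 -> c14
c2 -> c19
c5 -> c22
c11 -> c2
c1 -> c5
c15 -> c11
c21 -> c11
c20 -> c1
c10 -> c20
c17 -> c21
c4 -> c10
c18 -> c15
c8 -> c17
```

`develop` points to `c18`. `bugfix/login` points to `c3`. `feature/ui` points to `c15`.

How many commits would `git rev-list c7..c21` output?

Reachable from c21: {c11, c13, c14, c19, c2, c21, c9}.
Reachable from c7: {c13, c7, c9}.
In c21's history but not c7's: {c11, c14, c19, c2, c21} — 5 commits.

5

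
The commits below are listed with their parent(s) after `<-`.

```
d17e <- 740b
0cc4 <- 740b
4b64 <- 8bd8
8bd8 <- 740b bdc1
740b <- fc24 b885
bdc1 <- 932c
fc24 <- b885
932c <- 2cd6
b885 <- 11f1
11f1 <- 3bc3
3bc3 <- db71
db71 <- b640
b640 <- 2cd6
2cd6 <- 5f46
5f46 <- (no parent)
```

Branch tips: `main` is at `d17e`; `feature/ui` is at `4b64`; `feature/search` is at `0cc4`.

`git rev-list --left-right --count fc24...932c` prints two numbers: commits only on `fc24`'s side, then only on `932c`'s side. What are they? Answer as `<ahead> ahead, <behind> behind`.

Reachable from fc24: {11f1, 2cd6, 3bc3, 5f46, b640, b885, db71, fc24}.
Reachable from 932c: {2cd6, 5f46, 932c}.
Only in fc24's history (ahead): {11f1, 3bc3, b640, b885, db71, fc24} — 6.
Only in 932c's history (behind): {932c} — 1.

6 ahead, 1 behind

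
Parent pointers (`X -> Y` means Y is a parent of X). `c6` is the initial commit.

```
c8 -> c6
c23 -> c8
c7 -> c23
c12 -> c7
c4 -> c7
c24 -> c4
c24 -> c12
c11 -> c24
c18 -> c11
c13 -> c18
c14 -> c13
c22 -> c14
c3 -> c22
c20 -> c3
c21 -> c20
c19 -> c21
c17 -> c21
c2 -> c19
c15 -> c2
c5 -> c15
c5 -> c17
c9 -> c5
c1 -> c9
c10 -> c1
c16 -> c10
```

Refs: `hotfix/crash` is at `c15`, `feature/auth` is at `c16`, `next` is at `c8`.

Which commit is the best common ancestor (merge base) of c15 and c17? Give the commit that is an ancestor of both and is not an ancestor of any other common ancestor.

Ancestors of c15: {c11, c12, c13, c14, c15, c18, c19, c2, c20, c21, c22, c23, c24, c3, c4, c6, c7, c8}.
Ancestors of c17: {c11, c12, c13, c14, c17, c18, c20, c21, c22, c23, c24, c3, c4, c6, c7, c8}.
Common ancestors: {c11, c12, c13, c14, c18, c20, c21, c22, c23, c24, c3, c4, c6, c7, c8}.
Among these, c21 is not an ancestor of any other common ancestor — it is the merge base.

c21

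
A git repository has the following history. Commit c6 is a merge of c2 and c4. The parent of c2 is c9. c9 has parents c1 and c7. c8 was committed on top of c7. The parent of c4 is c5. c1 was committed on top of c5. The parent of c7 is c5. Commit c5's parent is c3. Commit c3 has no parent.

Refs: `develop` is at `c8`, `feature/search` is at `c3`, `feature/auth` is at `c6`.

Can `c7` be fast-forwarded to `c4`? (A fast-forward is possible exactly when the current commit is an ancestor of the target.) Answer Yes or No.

No

A fast-forward from c7 to c4 is possible iff c7 is an ancestor of c4.
Ancestors of c4: {c3, c4, c5}.
c7 is not among them, so fast-forward is not possible.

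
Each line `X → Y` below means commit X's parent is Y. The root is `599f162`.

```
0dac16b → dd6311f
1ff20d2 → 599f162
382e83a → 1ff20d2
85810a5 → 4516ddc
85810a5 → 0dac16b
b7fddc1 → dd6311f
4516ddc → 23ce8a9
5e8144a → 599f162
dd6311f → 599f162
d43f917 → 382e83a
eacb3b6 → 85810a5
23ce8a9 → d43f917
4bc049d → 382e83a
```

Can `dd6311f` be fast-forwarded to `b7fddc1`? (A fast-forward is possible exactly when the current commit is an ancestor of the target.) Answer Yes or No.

A fast-forward from dd6311f to b7fddc1 is possible iff dd6311f is an ancestor of b7fddc1.
Ancestors of b7fddc1: {599f162, b7fddc1, dd6311f}.
dd6311f is among them, so fast-forward is possible.

Yes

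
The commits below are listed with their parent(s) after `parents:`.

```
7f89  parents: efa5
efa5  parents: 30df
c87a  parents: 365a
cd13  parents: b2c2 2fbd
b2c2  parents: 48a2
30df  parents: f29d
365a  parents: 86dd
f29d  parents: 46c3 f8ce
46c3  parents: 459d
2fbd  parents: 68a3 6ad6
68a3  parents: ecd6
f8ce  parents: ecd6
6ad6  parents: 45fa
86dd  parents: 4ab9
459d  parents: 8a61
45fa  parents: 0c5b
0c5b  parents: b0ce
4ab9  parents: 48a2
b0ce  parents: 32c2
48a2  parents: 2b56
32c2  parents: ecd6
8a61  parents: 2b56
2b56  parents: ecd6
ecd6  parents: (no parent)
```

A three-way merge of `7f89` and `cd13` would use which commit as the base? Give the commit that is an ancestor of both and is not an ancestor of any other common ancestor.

Ancestors of 7f89: {2b56, 30df, 459d, 46c3, 7f89, 8a61, ecd6, efa5, f29d, f8ce}.
Ancestors of cd13: {0c5b, 2b56, 2fbd, 32c2, 45fa, 48a2, 68a3, 6ad6, b0ce, b2c2, cd13, ecd6}.
Common ancestors: {2b56, ecd6}.
Among these, 2b56 is not an ancestor of any other common ancestor — it is the merge base.

2b56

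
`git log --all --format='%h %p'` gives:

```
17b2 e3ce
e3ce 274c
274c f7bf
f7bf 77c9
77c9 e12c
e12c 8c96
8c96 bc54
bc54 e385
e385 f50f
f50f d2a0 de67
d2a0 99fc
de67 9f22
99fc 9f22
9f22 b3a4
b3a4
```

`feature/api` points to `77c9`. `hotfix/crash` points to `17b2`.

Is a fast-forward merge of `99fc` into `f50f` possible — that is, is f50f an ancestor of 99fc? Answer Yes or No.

A fast-forward from f50f to 99fc is possible iff f50f is an ancestor of 99fc.
Ancestors of 99fc: {99fc, 9f22, b3a4}.
f50f is not among them, so fast-forward is not possible.

No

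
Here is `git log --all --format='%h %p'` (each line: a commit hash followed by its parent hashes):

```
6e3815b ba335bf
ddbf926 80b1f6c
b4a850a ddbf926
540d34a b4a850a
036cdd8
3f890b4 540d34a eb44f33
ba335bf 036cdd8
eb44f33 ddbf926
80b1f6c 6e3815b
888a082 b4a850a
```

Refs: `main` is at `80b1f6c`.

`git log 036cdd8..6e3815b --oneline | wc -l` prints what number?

Reachable from 6e3815b: {036cdd8, 6e3815b, ba335bf}.
Reachable from 036cdd8: {036cdd8}.
In 6e3815b's history but not 036cdd8's: {6e3815b, ba335bf} — 2 commits.

2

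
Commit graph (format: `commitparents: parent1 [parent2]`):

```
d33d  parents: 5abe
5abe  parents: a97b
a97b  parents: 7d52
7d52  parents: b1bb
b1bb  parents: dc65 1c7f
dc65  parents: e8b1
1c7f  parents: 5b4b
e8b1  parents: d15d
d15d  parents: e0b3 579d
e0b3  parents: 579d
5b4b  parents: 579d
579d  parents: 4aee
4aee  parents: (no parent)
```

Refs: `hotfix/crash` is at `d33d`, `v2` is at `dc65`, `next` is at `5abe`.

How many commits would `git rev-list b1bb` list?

9

Walking parent pointers from b1bb: reachable set = {1c7f, 4aee, 579d, 5b4b, b1bb, d15d, dc65, e0b3, e8b1}.
That is 9 commits.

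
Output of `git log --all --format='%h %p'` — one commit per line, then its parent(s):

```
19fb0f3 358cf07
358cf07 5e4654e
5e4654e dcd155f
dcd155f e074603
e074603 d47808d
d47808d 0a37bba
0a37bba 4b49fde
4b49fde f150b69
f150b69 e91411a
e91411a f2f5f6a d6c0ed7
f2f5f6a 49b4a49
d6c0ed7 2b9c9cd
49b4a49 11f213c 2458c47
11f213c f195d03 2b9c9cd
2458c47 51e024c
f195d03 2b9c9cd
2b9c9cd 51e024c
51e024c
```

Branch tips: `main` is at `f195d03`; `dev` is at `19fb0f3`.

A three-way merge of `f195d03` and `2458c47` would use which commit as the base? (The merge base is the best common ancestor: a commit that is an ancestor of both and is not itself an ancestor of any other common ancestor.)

Ancestors of f195d03: {2b9c9cd, 51e024c, f195d03}.
Ancestors of 2458c47: {2458c47, 51e024c}.
Common ancestors: {51e024c}.
The only common ancestor is 51e024c, so it is the merge base.

51e024c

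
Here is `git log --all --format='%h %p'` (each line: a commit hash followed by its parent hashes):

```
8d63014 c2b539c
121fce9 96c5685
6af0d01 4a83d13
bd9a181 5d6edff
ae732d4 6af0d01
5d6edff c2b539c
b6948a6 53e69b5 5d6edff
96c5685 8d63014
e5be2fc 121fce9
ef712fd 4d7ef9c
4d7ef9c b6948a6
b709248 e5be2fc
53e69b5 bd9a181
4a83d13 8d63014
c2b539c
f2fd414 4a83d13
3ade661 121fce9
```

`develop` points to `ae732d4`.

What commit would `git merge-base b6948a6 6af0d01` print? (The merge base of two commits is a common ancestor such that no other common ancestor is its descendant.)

c2b539c

Ancestors of b6948a6: {53e69b5, 5d6edff, b6948a6, bd9a181, c2b539c}.
Ancestors of 6af0d01: {4a83d13, 6af0d01, 8d63014, c2b539c}.
Common ancestors: {c2b539c}.
The only common ancestor is c2b539c, so it is the merge base.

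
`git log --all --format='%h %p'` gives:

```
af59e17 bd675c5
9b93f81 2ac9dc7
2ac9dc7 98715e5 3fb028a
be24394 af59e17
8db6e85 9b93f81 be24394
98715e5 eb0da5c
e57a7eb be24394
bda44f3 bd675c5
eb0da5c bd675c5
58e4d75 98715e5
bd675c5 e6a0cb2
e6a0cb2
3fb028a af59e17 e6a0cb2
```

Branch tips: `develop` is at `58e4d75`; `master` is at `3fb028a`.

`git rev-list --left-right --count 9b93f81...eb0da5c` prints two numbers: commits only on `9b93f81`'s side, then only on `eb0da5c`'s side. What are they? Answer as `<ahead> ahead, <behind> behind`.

Reachable from 9b93f81: {2ac9dc7, 3fb028a, 98715e5, 9b93f81, af59e17, bd675c5, e6a0cb2, eb0da5c}.
Reachable from eb0da5c: {bd675c5, e6a0cb2, eb0da5c}.
Only in 9b93f81's history (ahead): {2ac9dc7, 3fb028a, 98715e5, 9b93f81, af59e17} — 5.
Only in eb0da5c's history (behind): {} — 0.

5 ahead, 0 behind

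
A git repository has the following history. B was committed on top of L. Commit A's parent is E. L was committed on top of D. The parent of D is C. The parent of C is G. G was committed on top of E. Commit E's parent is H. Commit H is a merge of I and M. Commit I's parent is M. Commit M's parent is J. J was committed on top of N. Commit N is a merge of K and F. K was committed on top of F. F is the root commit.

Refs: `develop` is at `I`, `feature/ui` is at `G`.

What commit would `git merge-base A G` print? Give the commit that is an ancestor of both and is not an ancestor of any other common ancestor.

E

Ancestors of A: {A, E, F, H, I, J, K, M, N}.
Ancestors of G: {E, F, G, H, I, J, K, M, N}.
Common ancestors: {E, F, H, I, J, K, M, N}.
Among these, E is not an ancestor of any other common ancestor — it is the merge base.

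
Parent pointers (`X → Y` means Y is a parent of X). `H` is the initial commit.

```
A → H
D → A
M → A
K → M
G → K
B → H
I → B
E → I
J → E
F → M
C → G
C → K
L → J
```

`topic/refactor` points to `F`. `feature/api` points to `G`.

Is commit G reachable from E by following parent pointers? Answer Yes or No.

No

Ancestors of E: {B, E, H, I}.
G is not in that set, so it is not an ancestor of E.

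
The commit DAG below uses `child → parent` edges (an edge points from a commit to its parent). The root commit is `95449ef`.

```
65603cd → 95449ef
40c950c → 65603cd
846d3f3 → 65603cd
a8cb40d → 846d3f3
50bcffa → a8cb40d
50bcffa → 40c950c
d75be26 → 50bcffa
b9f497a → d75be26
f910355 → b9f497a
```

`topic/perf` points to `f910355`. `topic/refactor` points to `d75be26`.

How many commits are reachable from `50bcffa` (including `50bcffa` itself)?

6

Walking parent pointers from 50bcffa: reachable set = {40c950c, 50bcffa, 65603cd, 846d3f3, 95449ef, a8cb40d}.
That is 6 commits.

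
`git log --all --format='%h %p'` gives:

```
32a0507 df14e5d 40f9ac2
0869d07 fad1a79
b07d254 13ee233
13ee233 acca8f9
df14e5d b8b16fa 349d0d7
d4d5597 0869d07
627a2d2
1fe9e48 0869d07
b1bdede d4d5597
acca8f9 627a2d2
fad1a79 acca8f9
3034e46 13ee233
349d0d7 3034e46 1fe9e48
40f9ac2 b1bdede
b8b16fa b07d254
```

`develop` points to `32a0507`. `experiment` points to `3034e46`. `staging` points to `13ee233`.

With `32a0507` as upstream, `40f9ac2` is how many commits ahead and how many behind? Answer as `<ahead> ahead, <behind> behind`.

Reachable from 40f9ac2: {0869d07, 40f9ac2, 627a2d2, acca8f9, b1bdede, d4d5597, fad1a79}.
Reachable from 32a0507: {0869d07, 13ee233, 1fe9e48, 3034e46, 32a0507, 349d0d7, 40f9ac2, 627a2d2, acca8f9, b07d254, b1bdede, b8b16fa, d4d5597, df14e5d, fad1a79}.
Only in 40f9ac2's history (ahead): {} — 0.
Only in 32a0507's history (behind): {13ee233, 1fe9e48, 3034e46, 32a0507, 349d0d7, b07d254, b8b16fa, df14e5d} — 8.

0 ahead, 8 behind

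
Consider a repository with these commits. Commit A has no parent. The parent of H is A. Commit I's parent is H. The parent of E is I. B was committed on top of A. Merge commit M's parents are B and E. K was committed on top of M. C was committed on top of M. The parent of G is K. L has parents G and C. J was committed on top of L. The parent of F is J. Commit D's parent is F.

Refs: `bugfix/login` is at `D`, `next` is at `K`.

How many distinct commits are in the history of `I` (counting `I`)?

3

Walking parent pointers from I: reachable set = {A, H, I}.
That is 3 commits.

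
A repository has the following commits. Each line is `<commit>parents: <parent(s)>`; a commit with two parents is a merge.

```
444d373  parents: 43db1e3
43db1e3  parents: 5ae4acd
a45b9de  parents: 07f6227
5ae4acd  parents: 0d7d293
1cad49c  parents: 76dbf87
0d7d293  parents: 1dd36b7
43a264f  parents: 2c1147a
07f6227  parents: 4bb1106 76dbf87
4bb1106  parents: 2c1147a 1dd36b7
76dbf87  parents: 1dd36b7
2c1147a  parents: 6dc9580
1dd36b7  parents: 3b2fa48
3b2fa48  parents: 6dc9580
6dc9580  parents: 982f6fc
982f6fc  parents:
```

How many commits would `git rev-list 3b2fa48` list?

Walking parent pointers from 3b2fa48: reachable set = {3b2fa48, 6dc9580, 982f6fc}.
That is 3 commits.

3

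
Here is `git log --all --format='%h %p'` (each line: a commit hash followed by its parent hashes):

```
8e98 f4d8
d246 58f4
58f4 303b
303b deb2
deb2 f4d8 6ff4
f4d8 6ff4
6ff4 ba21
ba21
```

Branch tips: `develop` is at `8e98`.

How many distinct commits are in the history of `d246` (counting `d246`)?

Walking parent pointers from d246: reachable set = {303b, 58f4, 6ff4, ba21, d246, deb2, f4d8}.
That is 7 commits.

7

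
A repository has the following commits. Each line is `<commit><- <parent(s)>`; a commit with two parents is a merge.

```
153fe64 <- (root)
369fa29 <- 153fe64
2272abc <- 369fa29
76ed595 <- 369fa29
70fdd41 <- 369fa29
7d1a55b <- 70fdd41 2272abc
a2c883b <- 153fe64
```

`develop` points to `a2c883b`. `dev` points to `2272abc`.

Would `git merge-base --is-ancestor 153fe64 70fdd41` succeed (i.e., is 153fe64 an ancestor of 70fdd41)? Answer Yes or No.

Ancestors of 70fdd41 (commits reachable by following parents): {153fe64, 369fa29, 70fdd41}.
153fe64 is in that set, so it is an ancestor of 70fdd41.

Yes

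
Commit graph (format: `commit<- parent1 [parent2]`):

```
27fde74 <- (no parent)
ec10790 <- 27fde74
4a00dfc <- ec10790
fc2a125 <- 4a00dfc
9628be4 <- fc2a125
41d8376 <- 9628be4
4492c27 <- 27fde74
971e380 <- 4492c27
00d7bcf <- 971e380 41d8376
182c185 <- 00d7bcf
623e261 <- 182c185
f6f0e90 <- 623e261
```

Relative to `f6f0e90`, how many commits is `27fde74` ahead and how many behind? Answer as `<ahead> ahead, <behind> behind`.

Reachable from 27fde74: {27fde74}.
Reachable from f6f0e90: {00d7bcf, 182c185, 27fde74, 41d8376, 4492c27, 4a00dfc, 623e261, 9628be4, 971e380, ec10790, f6f0e90, fc2a125}.
Only in 27fde74's history (ahead): {} — 0.
Only in f6f0e90's history (behind): {00d7bcf, 182c185, 41d8376, 4492c27, 4a00dfc, 623e261, 9628be4, 971e380, ec10790, f6f0e90, fc2a125} — 11.

0 ahead, 11 behind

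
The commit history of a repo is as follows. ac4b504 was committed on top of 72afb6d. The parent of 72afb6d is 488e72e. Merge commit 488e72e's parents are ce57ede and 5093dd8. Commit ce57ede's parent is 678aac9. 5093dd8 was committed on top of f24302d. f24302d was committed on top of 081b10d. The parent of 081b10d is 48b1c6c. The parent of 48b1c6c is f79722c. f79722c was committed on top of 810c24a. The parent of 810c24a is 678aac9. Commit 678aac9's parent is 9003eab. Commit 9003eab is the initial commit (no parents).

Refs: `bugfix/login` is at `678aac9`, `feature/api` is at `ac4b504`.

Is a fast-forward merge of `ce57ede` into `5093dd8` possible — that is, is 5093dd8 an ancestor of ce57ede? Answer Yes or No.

A fast-forward from 5093dd8 to ce57ede is possible iff 5093dd8 is an ancestor of ce57ede.
Ancestors of ce57ede: {678aac9, 9003eab, ce57ede}.
5093dd8 is not among them, so fast-forward is not possible.

No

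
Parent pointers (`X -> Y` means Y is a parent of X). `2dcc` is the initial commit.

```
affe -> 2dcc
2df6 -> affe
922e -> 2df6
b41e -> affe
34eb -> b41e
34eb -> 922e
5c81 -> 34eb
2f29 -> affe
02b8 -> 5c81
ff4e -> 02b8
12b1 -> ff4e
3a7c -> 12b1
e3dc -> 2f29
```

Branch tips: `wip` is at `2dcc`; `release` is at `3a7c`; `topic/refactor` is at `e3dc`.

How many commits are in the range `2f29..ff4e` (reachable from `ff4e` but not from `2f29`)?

7

Reachable from ff4e: {02b8, 2dcc, 2df6, 34eb, 5c81, 922e, affe, b41e, ff4e}.
Reachable from 2f29: {2dcc, 2f29, affe}.
In ff4e's history but not 2f29's: {02b8, 2df6, 34eb, 5c81, 922e, b41e, ff4e} — 7 commits.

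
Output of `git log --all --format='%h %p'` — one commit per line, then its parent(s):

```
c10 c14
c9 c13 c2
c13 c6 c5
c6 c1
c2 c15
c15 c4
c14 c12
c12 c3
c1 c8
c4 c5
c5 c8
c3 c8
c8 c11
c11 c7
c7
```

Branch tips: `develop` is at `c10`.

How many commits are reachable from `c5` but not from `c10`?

1

Reachable from c5: {c11, c5, c7, c8}.
Reachable from c10: {c10, c11, c12, c14, c3, c7, c8}.
In c5's history but not c10's: {c5} — 1 commit.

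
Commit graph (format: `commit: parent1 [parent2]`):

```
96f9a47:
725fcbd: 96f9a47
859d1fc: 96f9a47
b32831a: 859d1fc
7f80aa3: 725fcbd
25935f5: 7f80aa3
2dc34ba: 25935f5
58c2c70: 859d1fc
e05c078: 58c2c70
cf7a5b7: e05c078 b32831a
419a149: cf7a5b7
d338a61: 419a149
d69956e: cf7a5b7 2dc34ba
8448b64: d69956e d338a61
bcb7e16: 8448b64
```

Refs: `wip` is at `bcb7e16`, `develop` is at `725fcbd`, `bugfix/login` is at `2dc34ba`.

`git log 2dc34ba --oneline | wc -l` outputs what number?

5

Walking parent pointers from 2dc34ba: reachable set = {25935f5, 2dc34ba, 725fcbd, 7f80aa3, 96f9a47}.
That is 5 commits.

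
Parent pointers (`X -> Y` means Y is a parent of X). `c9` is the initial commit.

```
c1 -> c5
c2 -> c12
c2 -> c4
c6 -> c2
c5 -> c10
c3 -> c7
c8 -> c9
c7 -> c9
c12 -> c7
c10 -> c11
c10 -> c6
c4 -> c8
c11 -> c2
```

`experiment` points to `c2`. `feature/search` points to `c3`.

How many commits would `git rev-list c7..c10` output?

7

Reachable from c10: {c10, c11, c12, c2, c4, c6, c7, c8, c9}.
Reachable from c7: {c7, c9}.
In c10's history but not c7's: {c10, c11, c12, c2, c4, c6, c8} — 7 commits.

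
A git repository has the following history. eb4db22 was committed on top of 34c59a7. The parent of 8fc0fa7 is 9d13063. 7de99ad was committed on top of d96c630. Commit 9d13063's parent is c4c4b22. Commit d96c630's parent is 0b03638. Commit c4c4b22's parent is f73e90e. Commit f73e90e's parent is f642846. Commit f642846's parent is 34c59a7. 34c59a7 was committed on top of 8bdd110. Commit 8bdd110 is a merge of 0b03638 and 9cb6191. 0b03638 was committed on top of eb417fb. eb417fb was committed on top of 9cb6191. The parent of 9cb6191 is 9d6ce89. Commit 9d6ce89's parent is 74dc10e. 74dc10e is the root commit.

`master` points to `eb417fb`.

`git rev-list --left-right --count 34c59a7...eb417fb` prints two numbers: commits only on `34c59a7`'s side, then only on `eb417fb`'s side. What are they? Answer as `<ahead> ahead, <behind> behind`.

3 ahead, 0 behind

Reachable from 34c59a7: {0b03638, 34c59a7, 74dc10e, 8bdd110, 9cb6191, 9d6ce89, eb417fb}.
Reachable from eb417fb: {74dc10e, 9cb6191, 9d6ce89, eb417fb}.
Only in 34c59a7's history (ahead): {0b03638, 34c59a7, 8bdd110} — 3.
Only in eb417fb's history (behind): {} — 0.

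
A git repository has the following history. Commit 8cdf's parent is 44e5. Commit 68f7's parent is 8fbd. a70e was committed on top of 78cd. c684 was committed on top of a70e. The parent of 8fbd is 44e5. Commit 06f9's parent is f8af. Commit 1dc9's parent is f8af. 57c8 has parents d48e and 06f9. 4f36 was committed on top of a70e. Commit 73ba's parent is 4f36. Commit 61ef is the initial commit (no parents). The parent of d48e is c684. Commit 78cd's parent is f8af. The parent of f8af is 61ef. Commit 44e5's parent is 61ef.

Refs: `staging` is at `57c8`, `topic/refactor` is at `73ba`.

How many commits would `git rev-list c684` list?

Walking parent pointers from c684: reachable set = {61ef, 78cd, a70e, c684, f8af}.
That is 5 commits.

5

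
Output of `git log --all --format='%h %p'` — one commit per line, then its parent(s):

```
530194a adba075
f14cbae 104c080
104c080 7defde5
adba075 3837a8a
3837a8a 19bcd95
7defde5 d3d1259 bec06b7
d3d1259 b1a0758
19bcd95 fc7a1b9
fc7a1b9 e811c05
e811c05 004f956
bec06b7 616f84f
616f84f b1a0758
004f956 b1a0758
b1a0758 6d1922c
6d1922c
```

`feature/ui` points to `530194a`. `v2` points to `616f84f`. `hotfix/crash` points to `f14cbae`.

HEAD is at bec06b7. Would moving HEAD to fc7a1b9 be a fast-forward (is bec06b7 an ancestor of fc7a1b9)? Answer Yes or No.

A fast-forward from bec06b7 to fc7a1b9 is possible iff bec06b7 is an ancestor of fc7a1b9.
Ancestors of fc7a1b9: {004f956, 6d1922c, b1a0758, e811c05, fc7a1b9}.
bec06b7 is not among them, so fast-forward is not possible.

No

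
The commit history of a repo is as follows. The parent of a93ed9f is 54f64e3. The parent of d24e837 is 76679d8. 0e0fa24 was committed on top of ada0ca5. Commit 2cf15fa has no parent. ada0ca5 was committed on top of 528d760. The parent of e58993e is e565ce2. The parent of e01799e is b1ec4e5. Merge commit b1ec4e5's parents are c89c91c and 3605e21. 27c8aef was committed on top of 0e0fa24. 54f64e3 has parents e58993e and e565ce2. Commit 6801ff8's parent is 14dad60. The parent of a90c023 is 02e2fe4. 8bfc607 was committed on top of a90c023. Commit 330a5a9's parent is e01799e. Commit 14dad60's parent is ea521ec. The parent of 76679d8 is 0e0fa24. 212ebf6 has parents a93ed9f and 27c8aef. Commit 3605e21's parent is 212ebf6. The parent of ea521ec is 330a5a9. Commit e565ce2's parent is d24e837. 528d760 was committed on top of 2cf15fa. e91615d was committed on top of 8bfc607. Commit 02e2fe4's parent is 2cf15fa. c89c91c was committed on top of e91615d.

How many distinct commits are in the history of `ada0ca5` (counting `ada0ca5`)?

Walking parent pointers from ada0ca5: reachable set = {2cf15fa, 528d760, ada0ca5}.
That is 3 commits.

3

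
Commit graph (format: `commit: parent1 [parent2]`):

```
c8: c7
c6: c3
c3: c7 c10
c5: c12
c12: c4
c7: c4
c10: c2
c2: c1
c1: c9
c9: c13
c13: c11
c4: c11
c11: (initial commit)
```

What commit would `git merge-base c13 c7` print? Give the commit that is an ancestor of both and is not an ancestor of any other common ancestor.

c11

Ancestors of c13: {c11, c13}.
Ancestors of c7: {c11, c4, c7}.
Common ancestors: {c11}.
The only common ancestor is c11, so it is the merge base.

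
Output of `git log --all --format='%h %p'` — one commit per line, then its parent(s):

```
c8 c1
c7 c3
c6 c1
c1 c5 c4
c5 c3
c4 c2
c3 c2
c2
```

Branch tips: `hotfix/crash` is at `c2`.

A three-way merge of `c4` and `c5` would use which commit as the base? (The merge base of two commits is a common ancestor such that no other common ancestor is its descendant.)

Ancestors of c4: {c2, c4}.
Ancestors of c5: {c2, c3, c5}.
Common ancestors: {c2}.
The only common ancestor is c2, so it is the merge base.

c2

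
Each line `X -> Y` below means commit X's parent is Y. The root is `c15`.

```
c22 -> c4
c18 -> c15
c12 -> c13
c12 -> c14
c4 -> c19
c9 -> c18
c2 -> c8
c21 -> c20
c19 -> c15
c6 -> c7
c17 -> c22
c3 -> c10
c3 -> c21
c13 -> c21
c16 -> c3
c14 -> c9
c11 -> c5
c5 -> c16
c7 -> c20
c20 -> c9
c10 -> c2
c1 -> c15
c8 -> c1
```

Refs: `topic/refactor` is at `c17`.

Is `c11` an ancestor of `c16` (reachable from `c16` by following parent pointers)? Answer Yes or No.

No

Ancestors of c16: {c1, c10, c15, c16, c18, c2, c20, c21, c3, c8, c9}.
c11 is not in that set, so it is not an ancestor of c16.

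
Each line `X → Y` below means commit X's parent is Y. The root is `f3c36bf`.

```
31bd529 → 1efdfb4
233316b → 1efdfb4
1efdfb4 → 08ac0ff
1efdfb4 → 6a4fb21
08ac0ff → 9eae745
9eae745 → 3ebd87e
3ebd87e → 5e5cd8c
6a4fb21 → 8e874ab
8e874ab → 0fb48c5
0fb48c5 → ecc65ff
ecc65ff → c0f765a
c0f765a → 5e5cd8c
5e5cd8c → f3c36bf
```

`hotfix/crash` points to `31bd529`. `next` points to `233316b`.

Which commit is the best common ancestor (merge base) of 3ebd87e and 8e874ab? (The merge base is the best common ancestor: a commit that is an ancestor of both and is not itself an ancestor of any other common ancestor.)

5e5cd8c

Ancestors of 3ebd87e: {3ebd87e, 5e5cd8c, f3c36bf}.
Ancestors of 8e874ab: {0fb48c5, 5e5cd8c, 8e874ab, c0f765a, ecc65ff, f3c36bf}.
Common ancestors: {5e5cd8c, f3c36bf}.
Among these, 5e5cd8c is not an ancestor of any other common ancestor — it is the merge base.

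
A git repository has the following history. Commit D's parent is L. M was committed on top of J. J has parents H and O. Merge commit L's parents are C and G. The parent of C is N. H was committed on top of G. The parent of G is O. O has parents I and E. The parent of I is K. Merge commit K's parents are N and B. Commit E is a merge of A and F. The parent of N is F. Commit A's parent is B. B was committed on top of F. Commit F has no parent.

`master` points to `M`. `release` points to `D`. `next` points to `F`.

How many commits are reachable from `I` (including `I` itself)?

Walking parent pointers from I: reachable set = {B, F, I, K, N}.
That is 5 commits.

5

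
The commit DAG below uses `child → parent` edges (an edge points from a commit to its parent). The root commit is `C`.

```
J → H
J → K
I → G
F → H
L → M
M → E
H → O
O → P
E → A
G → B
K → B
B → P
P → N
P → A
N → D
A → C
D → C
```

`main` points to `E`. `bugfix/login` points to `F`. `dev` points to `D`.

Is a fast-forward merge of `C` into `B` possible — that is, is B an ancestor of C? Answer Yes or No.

No

A fast-forward from B to C is possible iff B is an ancestor of C.
Ancestors of C: {C}.
B is not among them, so fast-forward is not possible.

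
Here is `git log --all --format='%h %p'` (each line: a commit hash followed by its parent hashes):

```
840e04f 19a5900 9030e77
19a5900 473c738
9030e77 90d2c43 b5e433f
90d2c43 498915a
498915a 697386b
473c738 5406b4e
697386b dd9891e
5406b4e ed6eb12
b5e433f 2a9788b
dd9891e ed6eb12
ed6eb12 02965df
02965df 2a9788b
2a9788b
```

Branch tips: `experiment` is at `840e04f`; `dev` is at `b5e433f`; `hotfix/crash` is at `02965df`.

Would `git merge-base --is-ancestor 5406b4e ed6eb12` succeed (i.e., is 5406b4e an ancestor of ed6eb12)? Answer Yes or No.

No

Ancestors of ed6eb12: {02965df, 2a9788b, ed6eb12}.
5406b4e is not in that set, so it is not an ancestor of ed6eb12.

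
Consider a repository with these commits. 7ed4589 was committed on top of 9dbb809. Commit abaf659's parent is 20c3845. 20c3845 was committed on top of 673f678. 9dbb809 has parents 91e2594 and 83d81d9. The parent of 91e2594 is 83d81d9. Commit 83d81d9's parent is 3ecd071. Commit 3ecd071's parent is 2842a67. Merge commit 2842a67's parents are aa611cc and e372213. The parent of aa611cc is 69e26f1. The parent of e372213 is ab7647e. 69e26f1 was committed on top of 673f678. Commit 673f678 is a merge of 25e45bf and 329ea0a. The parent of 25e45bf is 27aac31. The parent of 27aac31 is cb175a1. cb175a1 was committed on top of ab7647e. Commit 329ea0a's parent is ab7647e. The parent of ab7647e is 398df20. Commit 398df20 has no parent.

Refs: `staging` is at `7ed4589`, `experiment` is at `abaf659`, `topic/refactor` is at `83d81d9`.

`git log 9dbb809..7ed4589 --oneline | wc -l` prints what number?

Reachable from 7ed4589: {25e45bf, 27aac31, 2842a67, 329ea0a, 398df20, 3ecd071, 673f678, 69e26f1, 7ed4589, 83d81d9, 91e2594, 9dbb809, aa611cc, ab7647e, cb175a1, e372213}.
Reachable from 9dbb809: {25e45bf, 27aac31, 2842a67, 329ea0a, 398df20, 3ecd071, 673f678, 69e26f1, 83d81d9, 91e2594, 9dbb809, aa611cc, ab7647e, cb175a1, e372213}.
In 7ed4589's history but not 9dbb809's: {7ed4589} — 1 commit.

1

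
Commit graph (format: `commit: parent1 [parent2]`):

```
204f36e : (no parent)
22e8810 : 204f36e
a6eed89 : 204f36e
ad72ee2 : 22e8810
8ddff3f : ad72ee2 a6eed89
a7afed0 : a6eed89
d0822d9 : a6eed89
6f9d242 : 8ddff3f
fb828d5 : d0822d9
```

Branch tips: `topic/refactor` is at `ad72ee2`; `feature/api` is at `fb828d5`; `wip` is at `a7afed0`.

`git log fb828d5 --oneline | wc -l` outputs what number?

Walking parent pointers from fb828d5: reachable set = {204f36e, a6eed89, d0822d9, fb828d5}.
That is 4 commits.

4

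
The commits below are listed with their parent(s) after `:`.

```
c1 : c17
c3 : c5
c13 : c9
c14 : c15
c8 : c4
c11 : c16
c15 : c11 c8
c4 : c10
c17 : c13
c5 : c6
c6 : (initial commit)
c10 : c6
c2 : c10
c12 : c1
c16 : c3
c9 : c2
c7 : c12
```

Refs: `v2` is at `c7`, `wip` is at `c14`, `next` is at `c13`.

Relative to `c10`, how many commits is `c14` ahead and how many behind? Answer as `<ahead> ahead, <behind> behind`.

8 ahead, 0 behind

Reachable from c14: {c10, c11, c14, c15, c16, c3, c4, c5, c6, c8}.
Reachable from c10: {c10, c6}.
Only in c14's history (ahead): {c11, c14, c15, c16, c3, c4, c5, c8} — 8.
Only in c10's history (behind): {} — 0.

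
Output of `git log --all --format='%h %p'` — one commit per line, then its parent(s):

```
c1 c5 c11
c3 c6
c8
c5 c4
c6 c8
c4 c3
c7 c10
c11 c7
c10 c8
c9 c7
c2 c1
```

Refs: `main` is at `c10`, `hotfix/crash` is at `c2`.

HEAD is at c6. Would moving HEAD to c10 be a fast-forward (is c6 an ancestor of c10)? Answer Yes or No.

A fast-forward from c6 to c10 is possible iff c6 is an ancestor of c10.
Ancestors of c10: {c10, c8}.
c6 is not among them, so fast-forward is not possible.

No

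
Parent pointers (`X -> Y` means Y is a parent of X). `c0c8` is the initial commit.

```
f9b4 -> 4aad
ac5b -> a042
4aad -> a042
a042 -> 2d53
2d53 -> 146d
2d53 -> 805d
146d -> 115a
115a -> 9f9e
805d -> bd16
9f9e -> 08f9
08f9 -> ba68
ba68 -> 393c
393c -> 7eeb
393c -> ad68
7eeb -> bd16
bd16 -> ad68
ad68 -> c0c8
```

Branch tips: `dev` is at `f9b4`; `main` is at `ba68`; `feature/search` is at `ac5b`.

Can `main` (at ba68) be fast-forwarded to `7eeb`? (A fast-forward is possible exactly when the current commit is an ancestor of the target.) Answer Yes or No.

No

A fast-forward from ba68 to 7eeb is possible iff ba68 is an ancestor of 7eeb.
Ancestors of 7eeb: {7eeb, ad68, bd16, c0c8}.
ba68 is not among them, so fast-forward is not possible.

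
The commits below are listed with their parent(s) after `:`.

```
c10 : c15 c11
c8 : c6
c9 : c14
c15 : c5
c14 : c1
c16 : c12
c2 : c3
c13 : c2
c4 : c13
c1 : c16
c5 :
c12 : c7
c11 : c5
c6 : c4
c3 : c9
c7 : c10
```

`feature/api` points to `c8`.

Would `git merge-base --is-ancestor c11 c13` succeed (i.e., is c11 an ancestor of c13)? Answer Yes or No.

Yes

Ancestors of c13 (commits reachable by following parents): {c1, c10, c11, c12, c13, c14, c15, c16, c2, c3, c5, c7, c9}.
c11 is in that set, so it is an ancestor of c13.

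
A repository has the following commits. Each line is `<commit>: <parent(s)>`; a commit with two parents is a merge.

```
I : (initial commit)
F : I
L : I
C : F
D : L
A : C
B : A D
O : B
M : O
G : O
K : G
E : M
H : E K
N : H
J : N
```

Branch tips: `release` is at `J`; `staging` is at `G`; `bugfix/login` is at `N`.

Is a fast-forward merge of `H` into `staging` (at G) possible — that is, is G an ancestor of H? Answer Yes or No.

Yes

A fast-forward from G to H is possible iff G is an ancestor of H.
Ancestors of H: {A, B, C, D, E, F, G, H, I, K, L, M, O}.
G is among them, so fast-forward is possible.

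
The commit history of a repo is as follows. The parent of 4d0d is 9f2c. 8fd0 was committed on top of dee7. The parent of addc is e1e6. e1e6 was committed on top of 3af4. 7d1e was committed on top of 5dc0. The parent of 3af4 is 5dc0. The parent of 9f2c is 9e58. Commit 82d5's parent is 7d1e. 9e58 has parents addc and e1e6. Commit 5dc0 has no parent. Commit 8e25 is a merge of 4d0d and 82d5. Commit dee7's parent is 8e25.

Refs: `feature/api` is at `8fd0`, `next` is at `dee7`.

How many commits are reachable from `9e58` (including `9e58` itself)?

5

Walking parent pointers from 9e58: reachable set = {3af4, 5dc0, 9e58, addc, e1e6}.
That is 5 commits.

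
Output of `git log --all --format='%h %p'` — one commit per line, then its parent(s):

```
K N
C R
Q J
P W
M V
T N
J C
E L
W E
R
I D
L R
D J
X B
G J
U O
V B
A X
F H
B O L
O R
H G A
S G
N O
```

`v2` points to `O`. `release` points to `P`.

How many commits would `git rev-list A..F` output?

Reachable from F: {A, B, C, F, G, H, J, L, O, R, X}.
Reachable from A: {A, B, L, O, R, X}.
In F's history but not A's: {C, F, G, H, J} — 5 commits.

5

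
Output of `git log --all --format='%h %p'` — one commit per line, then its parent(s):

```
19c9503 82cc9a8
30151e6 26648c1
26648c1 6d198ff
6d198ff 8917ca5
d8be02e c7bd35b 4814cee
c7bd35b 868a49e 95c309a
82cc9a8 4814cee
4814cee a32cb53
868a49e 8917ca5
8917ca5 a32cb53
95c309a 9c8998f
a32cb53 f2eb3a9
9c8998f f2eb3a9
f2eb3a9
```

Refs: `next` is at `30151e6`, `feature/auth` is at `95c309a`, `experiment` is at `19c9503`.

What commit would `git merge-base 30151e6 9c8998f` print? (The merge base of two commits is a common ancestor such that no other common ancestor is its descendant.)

Ancestors of 30151e6: {26648c1, 30151e6, 6d198ff, 8917ca5, a32cb53, f2eb3a9}.
Ancestors of 9c8998f: {9c8998f, f2eb3a9}.
Common ancestors: {f2eb3a9}.
The only common ancestor is f2eb3a9, so it is the merge base.

f2eb3a9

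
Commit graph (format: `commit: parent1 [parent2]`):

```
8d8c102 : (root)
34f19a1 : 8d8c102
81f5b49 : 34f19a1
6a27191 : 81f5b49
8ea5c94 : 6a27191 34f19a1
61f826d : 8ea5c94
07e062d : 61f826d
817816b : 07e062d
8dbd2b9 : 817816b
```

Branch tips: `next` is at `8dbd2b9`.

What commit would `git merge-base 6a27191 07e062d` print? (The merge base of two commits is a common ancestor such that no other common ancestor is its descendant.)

Ancestors of 6a27191: {34f19a1, 6a27191, 81f5b49, 8d8c102}.
Ancestors of 07e062d: {07e062d, 34f19a1, 61f826d, 6a27191, 81f5b49, 8d8c102, 8ea5c94}.
Common ancestors: {34f19a1, 6a27191, 81f5b49, 8d8c102}.
Among these, 6a27191 is not an ancestor of any other common ancestor — it is the merge base.

6a27191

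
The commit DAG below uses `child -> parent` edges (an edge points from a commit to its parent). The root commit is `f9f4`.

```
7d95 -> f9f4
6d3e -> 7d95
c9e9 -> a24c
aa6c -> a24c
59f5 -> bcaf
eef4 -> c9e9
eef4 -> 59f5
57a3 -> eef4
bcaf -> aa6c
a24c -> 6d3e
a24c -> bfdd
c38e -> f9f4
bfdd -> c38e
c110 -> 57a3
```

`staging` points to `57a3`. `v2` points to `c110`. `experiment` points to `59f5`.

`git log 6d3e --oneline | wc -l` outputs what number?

3

Walking parent pointers from 6d3e: reachable set = {6d3e, 7d95, f9f4}.
That is 3 commits.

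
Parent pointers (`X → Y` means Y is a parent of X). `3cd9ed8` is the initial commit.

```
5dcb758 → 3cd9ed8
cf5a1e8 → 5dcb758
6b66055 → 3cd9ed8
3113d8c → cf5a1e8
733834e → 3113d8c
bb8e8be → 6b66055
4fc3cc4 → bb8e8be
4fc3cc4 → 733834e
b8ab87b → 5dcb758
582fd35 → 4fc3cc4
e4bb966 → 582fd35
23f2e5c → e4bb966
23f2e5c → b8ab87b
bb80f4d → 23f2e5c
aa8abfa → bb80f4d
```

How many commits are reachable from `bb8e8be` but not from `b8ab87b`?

2

Reachable from bb8e8be: {3cd9ed8, 6b66055, bb8e8be}.
Reachable from b8ab87b: {3cd9ed8, 5dcb758, b8ab87b}.
In bb8e8be's history but not b8ab87b's: {6b66055, bb8e8be} — 2 commits.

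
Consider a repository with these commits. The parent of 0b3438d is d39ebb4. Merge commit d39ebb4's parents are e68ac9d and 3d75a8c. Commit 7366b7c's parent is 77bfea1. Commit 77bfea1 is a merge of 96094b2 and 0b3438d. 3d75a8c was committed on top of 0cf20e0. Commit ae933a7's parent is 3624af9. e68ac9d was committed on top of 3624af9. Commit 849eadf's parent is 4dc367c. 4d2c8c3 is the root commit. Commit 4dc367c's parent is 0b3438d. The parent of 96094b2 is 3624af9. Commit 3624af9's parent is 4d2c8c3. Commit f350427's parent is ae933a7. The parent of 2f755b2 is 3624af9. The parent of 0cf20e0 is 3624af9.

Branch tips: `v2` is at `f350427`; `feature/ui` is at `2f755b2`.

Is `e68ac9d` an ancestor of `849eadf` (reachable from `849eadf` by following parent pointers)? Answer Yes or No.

Yes

Ancestors of 849eadf (commits reachable by following parents): {0b3438d, 0cf20e0, 3624af9, 3d75a8c, 4d2c8c3, 4dc367c, 849eadf, d39ebb4, e68ac9d}.
e68ac9d is in that set, so it is an ancestor of 849eadf.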